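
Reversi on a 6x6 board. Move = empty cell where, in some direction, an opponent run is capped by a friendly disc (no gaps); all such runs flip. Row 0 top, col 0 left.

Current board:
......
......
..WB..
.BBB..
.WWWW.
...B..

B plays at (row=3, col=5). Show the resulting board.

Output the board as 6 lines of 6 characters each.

Answer: ......
......
..WB..
.BBB.B
.WWWB.
...B..

Derivation:
Place B at (3,5); scan 8 dirs for brackets.
Dir NW: first cell '.' (not opp) -> no flip
Dir N: first cell '.' (not opp) -> no flip
Dir NE: edge -> no flip
Dir W: first cell '.' (not opp) -> no flip
Dir E: edge -> no flip
Dir SW: opp run (4,4) capped by B -> flip
Dir S: first cell '.' (not opp) -> no flip
Dir SE: edge -> no flip
All flips: (4,4)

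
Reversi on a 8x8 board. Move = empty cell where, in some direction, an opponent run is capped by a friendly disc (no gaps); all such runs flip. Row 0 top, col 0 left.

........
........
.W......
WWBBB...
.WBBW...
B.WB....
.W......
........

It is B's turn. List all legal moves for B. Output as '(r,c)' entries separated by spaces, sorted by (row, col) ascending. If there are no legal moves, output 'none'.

(1,0): flips 1 -> legal
(1,1): no bracket -> illegal
(1,2): no bracket -> illegal
(2,0): flips 1 -> legal
(2,2): no bracket -> illegal
(3,5): flips 1 -> legal
(4,0): flips 1 -> legal
(4,5): flips 1 -> legal
(5,1): flips 1 -> legal
(5,4): flips 1 -> legal
(5,5): flips 1 -> legal
(6,0): no bracket -> illegal
(6,2): flips 1 -> legal
(6,3): no bracket -> illegal
(7,0): flips 2 -> legal
(7,1): no bracket -> illegal
(7,2): flips 1 -> legal

Answer: (1,0) (2,0) (3,5) (4,0) (4,5) (5,1) (5,4) (5,5) (6,2) (7,0) (7,2)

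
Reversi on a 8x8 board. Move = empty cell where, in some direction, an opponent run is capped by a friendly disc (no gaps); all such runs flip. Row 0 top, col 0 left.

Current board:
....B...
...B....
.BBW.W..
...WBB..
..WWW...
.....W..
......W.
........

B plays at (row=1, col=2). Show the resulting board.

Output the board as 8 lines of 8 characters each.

Place B at (1,2); scan 8 dirs for brackets.
Dir NW: first cell '.' (not opp) -> no flip
Dir N: first cell '.' (not opp) -> no flip
Dir NE: first cell '.' (not opp) -> no flip
Dir W: first cell '.' (not opp) -> no flip
Dir E: first cell 'B' (not opp) -> no flip
Dir SW: first cell 'B' (not opp) -> no flip
Dir S: first cell 'B' (not opp) -> no flip
Dir SE: opp run (2,3) capped by B -> flip
All flips: (2,3)

Answer: ....B...
..BB....
.BBB.W..
...WBB..
..WWW...
.....W..
......W.
........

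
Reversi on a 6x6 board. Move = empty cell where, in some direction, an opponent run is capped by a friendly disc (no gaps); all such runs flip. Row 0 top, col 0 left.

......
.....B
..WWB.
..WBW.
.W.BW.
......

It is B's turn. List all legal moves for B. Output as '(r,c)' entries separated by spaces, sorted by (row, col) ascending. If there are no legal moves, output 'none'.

(1,1): flips 1 -> legal
(1,2): no bracket -> illegal
(1,3): flips 1 -> legal
(1,4): no bracket -> illegal
(2,1): flips 3 -> legal
(2,5): flips 1 -> legal
(3,0): no bracket -> illegal
(3,1): flips 1 -> legal
(3,5): flips 1 -> legal
(4,0): no bracket -> illegal
(4,2): no bracket -> illegal
(4,5): flips 1 -> legal
(5,0): no bracket -> illegal
(5,1): no bracket -> illegal
(5,2): no bracket -> illegal
(5,3): no bracket -> illegal
(5,4): flips 2 -> legal
(5,5): flips 1 -> legal

Answer: (1,1) (1,3) (2,1) (2,5) (3,1) (3,5) (4,5) (5,4) (5,5)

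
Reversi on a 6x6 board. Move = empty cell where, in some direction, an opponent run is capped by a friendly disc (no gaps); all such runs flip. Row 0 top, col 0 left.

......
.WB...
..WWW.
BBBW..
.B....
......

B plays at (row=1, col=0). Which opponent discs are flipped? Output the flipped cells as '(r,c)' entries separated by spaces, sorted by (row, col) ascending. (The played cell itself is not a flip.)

Answer: (1,1)

Derivation:
Dir NW: edge -> no flip
Dir N: first cell '.' (not opp) -> no flip
Dir NE: first cell '.' (not opp) -> no flip
Dir W: edge -> no flip
Dir E: opp run (1,1) capped by B -> flip
Dir SW: edge -> no flip
Dir S: first cell '.' (not opp) -> no flip
Dir SE: first cell '.' (not opp) -> no flip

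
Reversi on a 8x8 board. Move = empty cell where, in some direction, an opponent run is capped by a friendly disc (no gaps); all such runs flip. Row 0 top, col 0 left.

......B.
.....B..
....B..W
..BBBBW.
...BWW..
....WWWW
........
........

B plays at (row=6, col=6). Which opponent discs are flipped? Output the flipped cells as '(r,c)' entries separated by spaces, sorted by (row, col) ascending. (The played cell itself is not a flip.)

Answer: (4,4) (5,5)

Derivation:
Dir NW: opp run (5,5) (4,4) capped by B -> flip
Dir N: opp run (5,6), next='.' -> no flip
Dir NE: opp run (5,7), next=edge -> no flip
Dir W: first cell '.' (not opp) -> no flip
Dir E: first cell '.' (not opp) -> no flip
Dir SW: first cell '.' (not opp) -> no flip
Dir S: first cell '.' (not opp) -> no flip
Dir SE: first cell '.' (not opp) -> no flip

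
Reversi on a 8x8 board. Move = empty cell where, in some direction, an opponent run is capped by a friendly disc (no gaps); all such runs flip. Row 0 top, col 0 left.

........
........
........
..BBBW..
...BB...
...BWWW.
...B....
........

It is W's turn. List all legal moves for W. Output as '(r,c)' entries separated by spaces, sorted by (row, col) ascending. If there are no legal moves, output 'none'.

Answer: (2,1) (2,2) (2,4) (3,1) (5,2) (6,2) (7,2)

Derivation:
(2,1): flips 2 -> legal
(2,2): flips 2 -> legal
(2,3): no bracket -> illegal
(2,4): flips 2 -> legal
(2,5): no bracket -> illegal
(3,1): flips 3 -> legal
(4,1): no bracket -> illegal
(4,2): no bracket -> illegal
(4,5): no bracket -> illegal
(5,2): flips 1 -> legal
(6,2): flips 2 -> legal
(6,4): no bracket -> illegal
(7,2): flips 1 -> legal
(7,3): no bracket -> illegal
(7,4): no bracket -> illegal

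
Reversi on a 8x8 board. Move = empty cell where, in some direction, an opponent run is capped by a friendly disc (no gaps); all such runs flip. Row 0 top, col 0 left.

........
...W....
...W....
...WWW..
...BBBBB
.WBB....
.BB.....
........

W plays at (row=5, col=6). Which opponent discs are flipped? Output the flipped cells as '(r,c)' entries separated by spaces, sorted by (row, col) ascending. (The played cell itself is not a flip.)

Answer: (4,5)

Derivation:
Dir NW: opp run (4,5) capped by W -> flip
Dir N: opp run (4,6), next='.' -> no flip
Dir NE: opp run (4,7), next=edge -> no flip
Dir W: first cell '.' (not opp) -> no flip
Dir E: first cell '.' (not opp) -> no flip
Dir SW: first cell '.' (not opp) -> no flip
Dir S: first cell '.' (not opp) -> no flip
Dir SE: first cell '.' (not opp) -> no flip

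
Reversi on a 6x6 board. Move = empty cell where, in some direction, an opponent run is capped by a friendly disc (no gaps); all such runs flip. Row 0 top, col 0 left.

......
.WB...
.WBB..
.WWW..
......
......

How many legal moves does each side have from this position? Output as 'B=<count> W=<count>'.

Answer: B=9 W=5

Derivation:
-- B to move --
(0,0): flips 1 -> legal
(0,1): no bracket -> illegal
(0,2): no bracket -> illegal
(1,0): flips 1 -> legal
(2,0): flips 1 -> legal
(2,4): no bracket -> illegal
(3,0): flips 1 -> legal
(3,4): no bracket -> illegal
(4,0): flips 1 -> legal
(4,1): flips 1 -> legal
(4,2): flips 1 -> legal
(4,3): flips 1 -> legal
(4,4): flips 1 -> legal
B mobility = 9
-- W to move --
(0,1): no bracket -> illegal
(0,2): flips 2 -> legal
(0,3): flips 1 -> legal
(1,3): flips 3 -> legal
(1,4): flips 1 -> legal
(2,4): flips 2 -> legal
(3,4): no bracket -> illegal
W mobility = 5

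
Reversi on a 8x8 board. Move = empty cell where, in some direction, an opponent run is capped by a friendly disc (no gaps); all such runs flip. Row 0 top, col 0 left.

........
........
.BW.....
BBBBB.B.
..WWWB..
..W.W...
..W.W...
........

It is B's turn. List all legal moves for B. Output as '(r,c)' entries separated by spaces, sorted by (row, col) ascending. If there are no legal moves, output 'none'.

Answer: (1,1) (1,2) (1,3) (2,3) (4,1) (5,1) (5,3) (5,5) (6,1) (6,3) (6,5) (7,2) (7,4)

Derivation:
(1,1): flips 1 -> legal
(1,2): flips 1 -> legal
(1,3): flips 1 -> legal
(2,3): flips 1 -> legal
(3,5): no bracket -> illegal
(4,1): flips 3 -> legal
(5,1): flips 1 -> legal
(5,3): flips 2 -> legal
(5,5): flips 1 -> legal
(6,1): flips 2 -> legal
(6,3): flips 1 -> legal
(6,5): flips 2 -> legal
(7,1): no bracket -> illegal
(7,2): flips 3 -> legal
(7,3): no bracket -> illegal
(7,4): flips 3 -> legal
(7,5): no bracket -> illegal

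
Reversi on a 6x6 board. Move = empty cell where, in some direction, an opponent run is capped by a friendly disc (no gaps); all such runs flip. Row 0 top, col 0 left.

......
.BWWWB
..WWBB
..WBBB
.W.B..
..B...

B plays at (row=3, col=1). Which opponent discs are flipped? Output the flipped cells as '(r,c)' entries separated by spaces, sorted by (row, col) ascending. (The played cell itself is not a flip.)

Dir NW: first cell '.' (not opp) -> no flip
Dir N: first cell '.' (not opp) -> no flip
Dir NE: opp run (2,2) (1,3), next='.' -> no flip
Dir W: first cell '.' (not opp) -> no flip
Dir E: opp run (3,2) capped by B -> flip
Dir SW: first cell '.' (not opp) -> no flip
Dir S: opp run (4,1), next='.' -> no flip
Dir SE: first cell '.' (not opp) -> no flip

Answer: (3,2)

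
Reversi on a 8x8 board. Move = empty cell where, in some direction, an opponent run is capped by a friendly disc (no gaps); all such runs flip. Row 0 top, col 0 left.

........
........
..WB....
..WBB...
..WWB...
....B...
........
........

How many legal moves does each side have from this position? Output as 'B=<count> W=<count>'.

Answer: B=7 W=8

Derivation:
-- B to move --
(1,1): flips 1 -> legal
(1,2): no bracket -> illegal
(1,3): no bracket -> illegal
(2,1): flips 3 -> legal
(3,1): flips 1 -> legal
(4,1): flips 3 -> legal
(5,1): flips 1 -> legal
(5,2): flips 1 -> legal
(5,3): flips 1 -> legal
B mobility = 7
-- W to move --
(1,2): no bracket -> illegal
(1,3): flips 2 -> legal
(1,4): flips 1 -> legal
(2,4): flips 2 -> legal
(2,5): flips 1 -> legal
(3,5): flips 2 -> legal
(4,5): flips 1 -> legal
(5,3): no bracket -> illegal
(5,5): flips 2 -> legal
(6,3): no bracket -> illegal
(6,4): no bracket -> illegal
(6,5): flips 1 -> legal
W mobility = 8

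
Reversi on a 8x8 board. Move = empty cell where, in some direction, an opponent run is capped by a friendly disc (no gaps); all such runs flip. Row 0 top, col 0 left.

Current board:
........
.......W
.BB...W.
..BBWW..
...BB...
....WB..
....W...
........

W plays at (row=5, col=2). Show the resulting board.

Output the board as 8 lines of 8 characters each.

Place W at (5,2); scan 8 dirs for brackets.
Dir NW: first cell '.' (not opp) -> no flip
Dir N: first cell '.' (not opp) -> no flip
Dir NE: opp run (4,3) capped by W -> flip
Dir W: first cell '.' (not opp) -> no flip
Dir E: first cell '.' (not opp) -> no flip
Dir SW: first cell '.' (not opp) -> no flip
Dir S: first cell '.' (not opp) -> no flip
Dir SE: first cell '.' (not opp) -> no flip
All flips: (4,3)

Answer: ........
.......W
.BB...W.
..BBWW..
...WB...
..W.WB..
....W...
........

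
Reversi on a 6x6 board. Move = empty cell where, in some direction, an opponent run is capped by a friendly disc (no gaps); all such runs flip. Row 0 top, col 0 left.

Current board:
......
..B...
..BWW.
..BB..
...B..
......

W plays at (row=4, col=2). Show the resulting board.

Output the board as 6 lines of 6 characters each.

Answer: ......
..B...
..BWW.
..BW..
..WB..
......

Derivation:
Place W at (4,2); scan 8 dirs for brackets.
Dir NW: first cell '.' (not opp) -> no flip
Dir N: opp run (3,2) (2,2) (1,2), next='.' -> no flip
Dir NE: opp run (3,3) capped by W -> flip
Dir W: first cell '.' (not opp) -> no flip
Dir E: opp run (4,3), next='.' -> no flip
Dir SW: first cell '.' (not opp) -> no flip
Dir S: first cell '.' (not opp) -> no flip
Dir SE: first cell '.' (not opp) -> no flip
All flips: (3,3)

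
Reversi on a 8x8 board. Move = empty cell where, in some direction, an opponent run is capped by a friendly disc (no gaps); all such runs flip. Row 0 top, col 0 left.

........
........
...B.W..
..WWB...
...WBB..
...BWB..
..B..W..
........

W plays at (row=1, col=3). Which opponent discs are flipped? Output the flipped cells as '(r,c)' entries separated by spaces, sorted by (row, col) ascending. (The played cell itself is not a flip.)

Dir NW: first cell '.' (not opp) -> no flip
Dir N: first cell '.' (not opp) -> no flip
Dir NE: first cell '.' (not opp) -> no flip
Dir W: first cell '.' (not opp) -> no flip
Dir E: first cell '.' (not opp) -> no flip
Dir SW: first cell '.' (not opp) -> no flip
Dir S: opp run (2,3) capped by W -> flip
Dir SE: first cell '.' (not opp) -> no flip

Answer: (2,3)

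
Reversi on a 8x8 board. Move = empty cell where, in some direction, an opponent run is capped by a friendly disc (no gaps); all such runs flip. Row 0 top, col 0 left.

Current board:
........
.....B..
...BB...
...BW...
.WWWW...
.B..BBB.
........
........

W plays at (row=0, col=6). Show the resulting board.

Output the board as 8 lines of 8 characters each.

Place W at (0,6); scan 8 dirs for brackets.
Dir NW: edge -> no flip
Dir N: edge -> no flip
Dir NE: edge -> no flip
Dir W: first cell '.' (not opp) -> no flip
Dir E: first cell '.' (not opp) -> no flip
Dir SW: opp run (1,5) (2,4) (3,3) capped by W -> flip
Dir S: first cell '.' (not opp) -> no flip
Dir SE: first cell '.' (not opp) -> no flip
All flips: (1,5) (2,4) (3,3)

Answer: ......W.
.....W..
...BW...
...WW...
.WWWW...
.B..BBB.
........
........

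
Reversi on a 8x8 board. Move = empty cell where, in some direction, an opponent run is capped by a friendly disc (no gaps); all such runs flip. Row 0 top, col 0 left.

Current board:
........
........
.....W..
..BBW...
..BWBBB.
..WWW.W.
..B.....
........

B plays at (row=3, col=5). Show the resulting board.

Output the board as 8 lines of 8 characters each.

Place B at (3,5); scan 8 dirs for brackets.
Dir NW: first cell '.' (not opp) -> no flip
Dir N: opp run (2,5), next='.' -> no flip
Dir NE: first cell '.' (not opp) -> no flip
Dir W: opp run (3,4) capped by B -> flip
Dir E: first cell '.' (not opp) -> no flip
Dir SW: first cell 'B' (not opp) -> no flip
Dir S: first cell 'B' (not opp) -> no flip
Dir SE: first cell 'B' (not opp) -> no flip
All flips: (3,4)

Answer: ........
........
.....W..
..BBBB..
..BWBBB.
..WWW.W.
..B.....
........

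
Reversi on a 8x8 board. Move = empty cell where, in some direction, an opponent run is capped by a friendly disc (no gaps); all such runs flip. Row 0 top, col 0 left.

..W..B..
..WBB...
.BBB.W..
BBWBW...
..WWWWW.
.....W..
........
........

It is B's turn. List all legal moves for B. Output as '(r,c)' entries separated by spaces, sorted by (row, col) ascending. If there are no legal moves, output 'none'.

(0,1): flips 1 -> legal
(0,3): flips 1 -> legal
(1,1): flips 1 -> legal
(1,5): no bracket -> illegal
(1,6): no bracket -> illegal
(2,4): no bracket -> illegal
(2,6): no bracket -> illegal
(3,5): flips 1 -> legal
(3,6): flips 1 -> legal
(3,7): no bracket -> illegal
(4,1): flips 1 -> legal
(4,7): no bracket -> illegal
(5,1): flips 1 -> legal
(5,2): flips 2 -> legal
(5,3): flips 2 -> legal
(5,4): flips 2 -> legal
(5,6): flips 2 -> legal
(5,7): no bracket -> illegal
(6,4): no bracket -> illegal
(6,5): no bracket -> illegal
(6,6): flips 2 -> legal

Answer: (0,1) (0,3) (1,1) (3,5) (3,6) (4,1) (5,1) (5,2) (5,3) (5,4) (5,6) (6,6)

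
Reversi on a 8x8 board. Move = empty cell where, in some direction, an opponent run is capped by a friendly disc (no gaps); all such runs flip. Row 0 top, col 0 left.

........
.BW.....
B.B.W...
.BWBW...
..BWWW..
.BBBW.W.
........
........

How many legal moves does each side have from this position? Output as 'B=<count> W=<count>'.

Answer: B=7 W=10

Derivation:
-- B to move --
(0,1): no bracket -> illegal
(0,2): flips 1 -> legal
(0,3): no bracket -> illegal
(1,3): flips 1 -> legal
(1,4): no bracket -> illegal
(1,5): flips 1 -> legal
(2,1): no bracket -> illegal
(2,3): no bracket -> illegal
(2,5): flips 2 -> legal
(3,5): flips 2 -> legal
(3,6): no bracket -> illegal
(4,1): no bracket -> illegal
(4,6): flips 3 -> legal
(4,7): no bracket -> illegal
(5,5): flips 2 -> legal
(5,7): no bracket -> illegal
(6,3): no bracket -> illegal
(6,4): no bracket -> illegal
(6,5): no bracket -> illegal
(6,6): no bracket -> illegal
(6,7): no bracket -> illegal
B mobility = 7
-- W to move --
(0,0): flips 3 -> legal
(0,1): no bracket -> illegal
(0,2): no bracket -> illegal
(1,0): flips 1 -> legal
(1,3): no bracket -> illegal
(2,1): no bracket -> illegal
(2,3): flips 1 -> legal
(3,0): flips 1 -> legal
(4,0): no bracket -> illegal
(4,1): flips 1 -> legal
(5,0): flips 3 -> legal
(6,0): flips 3 -> legal
(6,1): flips 1 -> legal
(6,2): flips 3 -> legal
(6,3): flips 1 -> legal
(6,4): no bracket -> illegal
W mobility = 10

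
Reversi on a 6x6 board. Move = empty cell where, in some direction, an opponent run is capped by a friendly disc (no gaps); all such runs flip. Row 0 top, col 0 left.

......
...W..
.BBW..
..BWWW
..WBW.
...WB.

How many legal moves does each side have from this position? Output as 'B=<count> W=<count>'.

Answer: B=9 W=7

Derivation:
-- B to move --
(0,2): no bracket -> illegal
(0,3): flips 3 -> legal
(0,4): flips 1 -> legal
(1,2): no bracket -> illegal
(1,4): flips 1 -> legal
(2,4): flips 3 -> legal
(2,5): flips 1 -> legal
(3,1): no bracket -> illegal
(4,1): flips 1 -> legal
(4,5): flips 1 -> legal
(5,1): no bracket -> illegal
(5,2): flips 2 -> legal
(5,5): flips 2 -> legal
B mobility = 9
-- W to move --
(1,0): no bracket -> illegal
(1,1): flips 1 -> legal
(1,2): flips 2 -> legal
(2,0): flips 2 -> legal
(3,0): no bracket -> illegal
(3,1): flips 2 -> legal
(4,1): flips 1 -> legal
(4,5): no bracket -> illegal
(5,2): flips 1 -> legal
(5,5): flips 1 -> legal
W mobility = 7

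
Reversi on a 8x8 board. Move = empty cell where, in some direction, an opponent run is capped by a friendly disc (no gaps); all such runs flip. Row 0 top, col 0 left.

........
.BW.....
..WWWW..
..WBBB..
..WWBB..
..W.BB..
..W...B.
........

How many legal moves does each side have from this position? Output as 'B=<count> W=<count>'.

Answer: B=11 W=8

Derivation:
-- B to move --
(0,1): flips 2 -> legal
(0,2): no bracket -> illegal
(0,3): no bracket -> illegal
(1,3): flips 3 -> legal
(1,4): flips 1 -> legal
(1,5): flips 2 -> legal
(1,6): flips 1 -> legal
(2,1): flips 2 -> legal
(2,6): no bracket -> illegal
(3,1): flips 1 -> legal
(3,6): no bracket -> illegal
(4,1): flips 2 -> legal
(5,1): flips 1 -> legal
(5,3): flips 1 -> legal
(6,1): flips 2 -> legal
(6,3): no bracket -> illegal
(7,1): no bracket -> illegal
(7,2): no bracket -> illegal
(7,3): no bracket -> illegal
B mobility = 11
-- W to move --
(0,0): flips 1 -> legal
(0,1): no bracket -> illegal
(0,2): no bracket -> illegal
(1,0): flips 1 -> legal
(2,0): no bracket -> illegal
(2,1): no bracket -> illegal
(2,6): no bracket -> illegal
(3,6): flips 3 -> legal
(4,6): flips 3 -> legal
(5,3): no bracket -> illegal
(5,6): flips 2 -> legal
(5,7): no bracket -> illegal
(6,3): no bracket -> illegal
(6,4): flips 3 -> legal
(6,5): flips 4 -> legal
(6,7): no bracket -> illegal
(7,5): no bracket -> illegal
(7,6): no bracket -> illegal
(7,7): flips 4 -> legal
W mobility = 8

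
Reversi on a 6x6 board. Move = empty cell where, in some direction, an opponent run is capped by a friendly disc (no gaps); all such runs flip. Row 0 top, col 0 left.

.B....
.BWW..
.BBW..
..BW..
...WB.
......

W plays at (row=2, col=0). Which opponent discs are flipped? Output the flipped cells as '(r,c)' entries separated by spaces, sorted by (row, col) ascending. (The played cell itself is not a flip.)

Dir NW: edge -> no flip
Dir N: first cell '.' (not opp) -> no flip
Dir NE: opp run (1,1), next='.' -> no flip
Dir W: edge -> no flip
Dir E: opp run (2,1) (2,2) capped by W -> flip
Dir SW: edge -> no flip
Dir S: first cell '.' (not opp) -> no flip
Dir SE: first cell '.' (not opp) -> no flip

Answer: (2,1) (2,2)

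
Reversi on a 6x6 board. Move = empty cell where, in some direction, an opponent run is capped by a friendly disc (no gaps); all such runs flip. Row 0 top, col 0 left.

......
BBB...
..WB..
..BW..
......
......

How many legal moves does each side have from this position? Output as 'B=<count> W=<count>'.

-- B to move --
(1,3): no bracket -> illegal
(2,1): flips 1 -> legal
(2,4): no bracket -> illegal
(3,1): no bracket -> illegal
(3,4): flips 1 -> legal
(4,2): no bracket -> illegal
(4,3): flips 1 -> legal
(4,4): flips 2 -> legal
B mobility = 4
-- W to move --
(0,0): flips 1 -> legal
(0,1): no bracket -> illegal
(0,2): flips 1 -> legal
(0,3): no bracket -> illegal
(1,3): flips 1 -> legal
(1,4): no bracket -> illegal
(2,0): no bracket -> illegal
(2,1): no bracket -> illegal
(2,4): flips 1 -> legal
(3,1): flips 1 -> legal
(3,4): no bracket -> illegal
(4,1): no bracket -> illegal
(4,2): flips 1 -> legal
(4,3): no bracket -> illegal
W mobility = 6

Answer: B=4 W=6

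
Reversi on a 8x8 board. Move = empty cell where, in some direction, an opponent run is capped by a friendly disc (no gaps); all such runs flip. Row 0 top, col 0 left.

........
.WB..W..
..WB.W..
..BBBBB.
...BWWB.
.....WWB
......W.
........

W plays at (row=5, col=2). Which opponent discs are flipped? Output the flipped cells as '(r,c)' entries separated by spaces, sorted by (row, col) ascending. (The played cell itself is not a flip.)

Answer: (3,4) (4,3)

Derivation:
Dir NW: first cell '.' (not opp) -> no flip
Dir N: first cell '.' (not opp) -> no flip
Dir NE: opp run (4,3) (3,4) capped by W -> flip
Dir W: first cell '.' (not opp) -> no flip
Dir E: first cell '.' (not opp) -> no flip
Dir SW: first cell '.' (not opp) -> no flip
Dir S: first cell '.' (not opp) -> no flip
Dir SE: first cell '.' (not opp) -> no flip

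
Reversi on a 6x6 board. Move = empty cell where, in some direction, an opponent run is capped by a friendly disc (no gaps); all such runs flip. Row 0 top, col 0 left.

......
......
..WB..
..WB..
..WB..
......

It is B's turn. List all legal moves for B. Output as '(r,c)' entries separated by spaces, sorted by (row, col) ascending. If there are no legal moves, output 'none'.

(1,1): flips 1 -> legal
(1,2): no bracket -> illegal
(1,3): no bracket -> illegal
(2,1): flips 2 -> legal
(3,1): flips 1 -> legal
(4,1): flips 2 -> legal
(5,1): flips 1 -> legal
(5,2): no bracket -> illegal
(5,3): no bracket -> illegal

Answer: (1,1) (2,1) (3,1) (4,1) (5,1)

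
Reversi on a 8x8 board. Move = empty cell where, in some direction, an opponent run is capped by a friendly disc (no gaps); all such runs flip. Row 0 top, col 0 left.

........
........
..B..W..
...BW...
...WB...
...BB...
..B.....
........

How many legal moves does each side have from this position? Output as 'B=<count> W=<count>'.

-- B to move --
(1,4): no bracket -> illegal
(1,5): no bracket -> illegal
(1,6): no bracket -> illegal
(2,3): no bracket -> illegal
(2,4): flips 1 -> legal
(2,6): no bracket -> illegal
(3,2): flips 1 -> legal
(3,5): flips 1 -> legal
(3,6): no bracket -> illegal
(4,2): flips 1 -> legal
(4,5): no bracket -> illegal
(5,2): no bracket -> illegal
B mobility = 4
-- W to move --
(1,1): no bracket -> illegal
(1,2): no bracket -> illegal
(1,3): no bracket -> illegal
(2,1): no bracket -> illegal
(2,3): flips 1 -> legal
(2,4): no bracket -> illegal
(3,1): no bracket -> illegal
(3,2): flips 1 -> legal
(3,5): no bracket -> illegal
(4,2): no bracket -> illegal
(4,5): flips 1 -> legal
(5,1): no bracket -> illegal
(5,2): no bracket -> illegal
(5,5): no bracket -> illegal
(6,1): no bracket -> illegal
(6,3): flips 1 -> legal
(6,4): flips 2 -> legal
(6,5): flips 1 -> legal
(7,1): no bracket -> illegal
(7,2): no bracket -> illegal
(7,3): no bracket -> illegal
W mobility = 6

Answer: B=4 W=6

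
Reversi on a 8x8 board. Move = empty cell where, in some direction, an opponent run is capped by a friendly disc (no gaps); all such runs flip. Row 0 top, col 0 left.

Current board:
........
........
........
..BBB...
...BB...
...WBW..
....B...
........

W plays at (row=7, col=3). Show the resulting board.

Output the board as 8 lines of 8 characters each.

Answer: ........
........
........
..BBB...
...BB...
...WBW..
....W...
...W....

Derivation:
Place W at (7,3); scan 8 dirs for brackets.
Dir NW: first cell '.' (not opp) -> no flip
Dir N: first cell '.' (not opp) -> no flip
Dir NE: opp run (6,4) capped by W -> flip
Dir W: first cell '.' (not opp) -> no flip
Dir E: first cell '.' (not opp) -> no flip
Dir SW: edge -> no flip
Dir S: edge -> no flip
Dir SE: edge -> no flip
All flips: (6,4)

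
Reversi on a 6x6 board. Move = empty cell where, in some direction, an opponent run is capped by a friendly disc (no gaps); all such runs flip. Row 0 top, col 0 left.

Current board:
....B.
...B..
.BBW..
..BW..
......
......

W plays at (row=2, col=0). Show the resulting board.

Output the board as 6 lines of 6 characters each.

Place W at (2,0); scan 8 dirs for brackets.
Dir NW: edge -> no flip
Dir N: first cell '.' (not opp) -> no flip
Dir NE: first cell '.' (not opp) -> no flip
Dir W: edge -> no flip
Dir E: opp run (2,1) (2,2) capped by W -> flip
Dir SW: edge -> no flip
Dir S: first cell '.' (not opp) -> no flip
Dir SE: first cell '.' (not opp) -> no flip
All flips: (2,1) (2,2)

Answer: ....B.
...B..
WWWW..
..BW..
......
......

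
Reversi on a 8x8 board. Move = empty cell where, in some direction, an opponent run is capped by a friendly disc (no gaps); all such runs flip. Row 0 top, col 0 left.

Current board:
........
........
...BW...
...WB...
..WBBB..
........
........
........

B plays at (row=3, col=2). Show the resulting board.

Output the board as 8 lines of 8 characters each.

Place B at (3,2); scan 8 dirs for brackets.
Dir NW: first cell '.' (not opp) -> no flip
Dir N: first cell '.' (not opp) -> no flip
Dir NE: first cell 'B' (not opp) -> no flip
Dir W: first cell '.' (not opp) -> no flip
Dir E: opp run (3,3) capped by B -> flip
Dir SW: first cell '.' (not opp) -> no flip
Dir S: opp run (4,2), next='.' -> no flip
Dir SE: first cell 'B' (not opp) -> no flip
All flips: (3,3)

Answer: ........
........
...BW...
..BBB...
..WBBB..
........
........
........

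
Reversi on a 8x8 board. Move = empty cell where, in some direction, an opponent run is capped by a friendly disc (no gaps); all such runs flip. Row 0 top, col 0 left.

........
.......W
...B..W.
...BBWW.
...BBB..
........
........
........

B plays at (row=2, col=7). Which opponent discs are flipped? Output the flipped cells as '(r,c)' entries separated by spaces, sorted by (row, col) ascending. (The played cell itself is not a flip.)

Dir NW: first cell '.' (not opp) -> no flip
Dir N: opp run (1,7), next='.' -> no flip
Dir NE: edge -> no flip
Dir W: opp run (2,6), next='.' -> no flip
Dir E: edge -> no flip
Dir SW: opp run (3,6) capped by B -> flip
Dir S: first cell '.' (not opp) -> no flip
Dir SE: edge -> no flip

Answer: (3,6)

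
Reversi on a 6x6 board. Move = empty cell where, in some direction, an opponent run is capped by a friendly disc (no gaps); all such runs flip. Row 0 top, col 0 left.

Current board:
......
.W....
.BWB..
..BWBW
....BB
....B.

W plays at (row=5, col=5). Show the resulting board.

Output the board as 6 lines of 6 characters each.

Place W at (5,5); scan 8 dirs for brackets.
Dir NW: opp run (4,4) capped by W -> flip
Dir N: opp run (4,5) capped by W -> flip
Dir NE: edge -> no flip
Dir W: opp run (5,4), next='.' -> no flip
Dir E: edge -> no flip
Dir SW: edge -> no flip
Dir S: edge -> no flip
Dir SE: edge -> no flip
All flips: (4,4) (4,5)

Answer: ......
.W....
.BWB..
..BWBW
....WW
....BW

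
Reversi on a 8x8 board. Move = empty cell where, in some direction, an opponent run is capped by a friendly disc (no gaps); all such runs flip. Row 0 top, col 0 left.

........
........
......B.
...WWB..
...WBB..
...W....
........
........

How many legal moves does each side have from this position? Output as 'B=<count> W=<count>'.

Answer: B=6 W=6

Derivation:
-- B to move --
(2,2): flips 1 -> legal
(2,3): flips 1 -> legal
(2,4): flips 1 -> legal
(2,5): no bracket -> illegal
(3,2): flips 2 -> legal
(4,2): flips 1 -> legal
(5,2): no bracket -> illegal
(5,4): no bracket -> illegal
(6,2): flips 1 -> legal
(6,3): no bracket -> illegal
(6,4): no bracket -> illegal
B mobility = 6
-- W to move --
(1,5): no bracket -> illegal
(1,6): no bracket -> illegal
(1,7): flips 3 -> legal
(2,4): no bracket -> illegal
(2,5): no bracket -> illegal
(2,7): no bracket -> illegal
(3,6): flips 1 -> legal
(3,7): no bracket -> illegal
(4,6): flips 2 -> legal
(5,4): flips 1 -> legal
(5,5): flips 1 -> legal
(5,6): flips 1 -> legal
W mobility = 6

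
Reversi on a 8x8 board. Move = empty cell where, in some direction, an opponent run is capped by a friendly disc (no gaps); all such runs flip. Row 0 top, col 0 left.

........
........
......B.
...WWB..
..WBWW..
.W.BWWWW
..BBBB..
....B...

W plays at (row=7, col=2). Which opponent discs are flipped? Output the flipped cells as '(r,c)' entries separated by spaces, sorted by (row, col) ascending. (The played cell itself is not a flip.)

Answer: (6,3)

Derivation:
Dir NW: first cell '.' (not opp) -> no flip
Dir N: opp run (6,2), next='.' -> no flip
Dir NE: opp run (6,3) capped by W -> flip
Dir W: first cell '.' (not opp) -> no flip
Dir E: first cell '.' (not opp) -> no flip
Dir SW: edge -> no flip
Dir S: edge -> no flip
Dir SE: edge -> no flip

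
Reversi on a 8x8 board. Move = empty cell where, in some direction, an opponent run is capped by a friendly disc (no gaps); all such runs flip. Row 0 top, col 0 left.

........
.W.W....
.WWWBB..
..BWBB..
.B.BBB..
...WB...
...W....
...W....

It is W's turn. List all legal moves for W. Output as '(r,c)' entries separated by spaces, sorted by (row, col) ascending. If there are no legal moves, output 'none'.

(1,4): no bracket -> illegal
(1,5): flips 1 -> legal
(1,6): no bracket -> illegal
(2,6): flips 4 -> legal
(3,0): no bracket -> illegal
(3,1): flips 1 -> legal
(3,6): flips 4 -> legal
(4,0): no bracket -> illegal
(4,2): flips 1 -> legal
(4,6): flips 2 -> legal
(5,0): flips 2 -> legal
(5,1): no bracket -> illegal
(5,2): no bracket -> illegal
(5,5): flips 2 -> legal
(5,6): flips 2 -> legal
(6,4): no bracket -> illegal
(6,5): flips 3 -> legal

Answer: (1,5) (2,6) (3,1) (3,6) (4,2) (4,6) (5,0) (5,5) (5,6) (6,5)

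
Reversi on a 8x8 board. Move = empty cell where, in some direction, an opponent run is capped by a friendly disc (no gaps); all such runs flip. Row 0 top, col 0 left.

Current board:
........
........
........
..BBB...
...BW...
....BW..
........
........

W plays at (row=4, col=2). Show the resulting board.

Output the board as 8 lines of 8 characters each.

Answer: ........
........
........
..BBB...
..WWW...
....BW..
........
........

Derivation:
Place W at (4,2); scan 8 dirs for brackets.
Dir NW: first cell '.' (not opp) -> no flip
Dir N: opp run (3,2), next='.' -> no flip
Dir NE: opp run (3,3), next='.' -> no flip
Dir W: first cell '.' (not opp) -> no flip
Dir E: opp run (4,3) capped by W -> flip
Dir SW: first cell '.' (not opp) -> no flip
Dir S: first cell '.' (not opp) -> no flip
Dir SE: first cell '.' (not opp) -> no flip
All flips: (4,3)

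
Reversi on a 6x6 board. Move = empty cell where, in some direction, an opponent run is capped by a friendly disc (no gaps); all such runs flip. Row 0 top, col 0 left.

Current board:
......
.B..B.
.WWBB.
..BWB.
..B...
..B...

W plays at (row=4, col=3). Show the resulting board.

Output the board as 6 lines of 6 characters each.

Answer: ......
.B..B.
.WWBB.
..WWB.
..BW..
..B...

Derivation:
Place W at (4,3); scan 8 dirs for brackets.
Dir NW: opp run (3,2) capped by W -> flip
Dir N: first cell 'W' (not opp) -> no flip
Dir NE: opp run (3,4), next='.' -> no flip
Dir W: opp run (4,2), next='.' -> no flip
Dir E: first cell '.' (not opp) -> no flip
Dir SW: opp run (5,2), next=edge -> no flip
Dir S: first cell '.' (not opp) -> no flip
Dir SE: first cell '.' (not opp) -> no flip
All flips: (3,2)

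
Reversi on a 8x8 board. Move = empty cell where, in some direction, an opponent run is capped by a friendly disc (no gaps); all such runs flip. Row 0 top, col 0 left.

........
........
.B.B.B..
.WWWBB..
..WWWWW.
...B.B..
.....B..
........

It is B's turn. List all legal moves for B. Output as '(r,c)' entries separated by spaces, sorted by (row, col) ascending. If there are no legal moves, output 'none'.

Answer: (2,0) (2,2) (3,0) (3,7) (4,1) (5,2) (5,4) (5,6) (5,7)

Derivation:
(2,0): flips 2 -> legal
(2,2): flips 2 -> legal
(2,4): no bracket -> illegal
(3,0): flips 3 -> legal
(3,6): no bracket -> illegal
(3,7): flips 1 -> legal
(4,0): no bracket -> illegal
(4,1): flips 2 -> legal
(4,7): no bracket -> illegal
(5,1): no bracket -> illegal
(5,2): flips 1 -> legal
(5,4): flips 3 -> legal
(5,6): flips 1 -> legal
(5,7): flips 1 -> legal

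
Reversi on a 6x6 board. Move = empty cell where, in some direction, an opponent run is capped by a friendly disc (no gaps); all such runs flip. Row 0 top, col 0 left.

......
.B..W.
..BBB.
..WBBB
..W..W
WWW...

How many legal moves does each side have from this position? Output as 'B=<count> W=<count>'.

Answer: B=5 W=4

Derivation:
-- B to move --
(0,3): no bracket -> illegal
(0,4): flips 1 -> legal
(0,5): flips 1 -> legal
(1,3): no bracket -> illegal
(1,5): no bracket -> illegal
(2,1): no bracket -> illegal
(2,5): no bracket -> illegal
(3,1): flips 1 -> legal
(4,0): no bracket -> illegal
(4,1): flips 1 -> legal
(4,3): no bracket -> illegal
(4,4): no bracket -> illegal
(5,3): no bracket -> illegal
(5,4): no bracket -> illegal
(5,5): flips 1 -> legal
B mobility = 5
-- W to move --
(0,0): no bracket -> illegal
(0,1): no bracket -> illegal
(0,2): no bracket -> illegal
(1,0): no bracket -> illegal
(1,2): flips 3 -> legal
(1,3): no bracket -> illegal
(1,5): flips 2 -> legal
(2,0): no bracket -> illegal
(2,1): no bracket -> illegal
(2,5): flips 1 -> legal
(3,1): no bracket -> illegal
(4,3): no bracket -> illegal
(4,4): flips 2 -> legal
W mobility = 4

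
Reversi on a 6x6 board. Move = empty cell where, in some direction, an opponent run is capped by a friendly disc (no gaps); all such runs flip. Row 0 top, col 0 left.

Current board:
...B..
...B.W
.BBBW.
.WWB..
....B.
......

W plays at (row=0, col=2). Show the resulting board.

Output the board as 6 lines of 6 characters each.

Answer: ..WB..
...W.W
.BBBW.
.WWB..
....B.
......

Derivation:
Place W at (0,2); scan 8 dirs for brackets.
Dir NW: edge -> no flip
Dir N: edge -> no flip
Dir NE: edge -> no flip
Dir W: first cell '.' (not opp) -> no flip
Dir E: opp run (0,3), next='.' -> no flip
Dir SW: first cell '.' (not opp) -> no flip
Dir S: first cell '.' (not opp) -> no flip
Dir SE: opp run (1,3) capped by W -> flip
All flips: (1,3)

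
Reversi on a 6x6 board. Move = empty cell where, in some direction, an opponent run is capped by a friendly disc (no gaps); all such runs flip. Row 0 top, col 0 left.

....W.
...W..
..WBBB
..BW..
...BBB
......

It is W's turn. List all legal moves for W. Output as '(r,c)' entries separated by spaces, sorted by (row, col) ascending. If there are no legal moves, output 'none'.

Answer: (1,5) (3,1) (3,5) (4,2) (5,3) (5,5)

Derivation:
(1,2): no bracket -> illegal
(1,4): no bracket -> illegal
(1,5): flips 1 -> legal
(2,1): no bracket -> illegal
(3,1): flips 1 -> legal
(3,4): no bracket -> illegal
(3,5): flips 1 -> legal
(4,1): no bracket -> illegal
(4,2): flips 1 -> legal
(5,2): no bracket -> illegal
(5,3): flips 1 -> legal
(5,4): no bracket -> illegal
(5,5): flips 1 -> legal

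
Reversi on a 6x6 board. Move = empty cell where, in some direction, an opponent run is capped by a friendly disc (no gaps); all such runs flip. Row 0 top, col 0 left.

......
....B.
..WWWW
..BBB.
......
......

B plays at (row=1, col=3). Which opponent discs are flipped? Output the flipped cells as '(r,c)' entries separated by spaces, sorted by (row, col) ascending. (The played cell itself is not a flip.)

Dir NW: first cell '.' (not opp) -> no flip
Dir N: first cell '.' (not opp) -> no flip
Dir NE: first cell '.' (not opp) -> no flip
Dir W: first cell '.' (not opp) -> no flip
Dir E: first cell 'B' (not opp) -> no flip
Dir SW: opp run (2,2), next='.' -> no flip
Dir S: opp run (2,3) capped by B -> flip
Dir SE: opp run (2,4), next='.' -> no flip

Answer: (2,3)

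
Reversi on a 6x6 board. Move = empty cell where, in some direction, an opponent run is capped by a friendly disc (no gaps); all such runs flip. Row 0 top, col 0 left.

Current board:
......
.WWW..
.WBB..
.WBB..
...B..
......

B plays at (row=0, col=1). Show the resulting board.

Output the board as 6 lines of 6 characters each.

Answer: .B....
.WBW..
.WBB..
.WBB..
...B..
......

Derivation:
Place B at (0,1); scan 8 dirs for brackets.
Dir NW: edge -> no flip
Dir N: edge -> no flip
Dir NE: edge -> no flip
Dir W: first cell '.' (not opp) -> no flip
Dir E: first cell '.' (not opp) -> no flip
Dir SW: first cell '.' (not opp) -> no flip
Dir S: opp run (1,1) (2,1) (3,1), next='.' -> no flip
Dir SE: opp run (1,2) capped by B -> flip
All flips: (1,2)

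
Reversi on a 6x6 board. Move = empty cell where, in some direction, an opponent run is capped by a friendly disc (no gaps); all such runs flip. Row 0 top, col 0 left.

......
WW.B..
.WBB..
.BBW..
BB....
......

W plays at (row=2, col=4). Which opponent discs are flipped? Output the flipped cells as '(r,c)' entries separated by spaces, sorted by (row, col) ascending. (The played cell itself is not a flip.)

Dir NW: opp run (1,3), next='.' -> no flip
Dir N: first cell '.' (not opp) -> no flip
Dir NE: first cell '.' (not opp) -> no flip
Dir W: opp run (2,3) (2,2) capped by W -> flip
Dir E: first cell '.' (not opp) -> no flip
Dir SW: first cell 'W' (not opp) -> no flip
Dir S: first cell '.' (not opp) -> no flip
Dir SE: first cell '.' (not opp) -> no flip

Answer: (2,2) (2,3)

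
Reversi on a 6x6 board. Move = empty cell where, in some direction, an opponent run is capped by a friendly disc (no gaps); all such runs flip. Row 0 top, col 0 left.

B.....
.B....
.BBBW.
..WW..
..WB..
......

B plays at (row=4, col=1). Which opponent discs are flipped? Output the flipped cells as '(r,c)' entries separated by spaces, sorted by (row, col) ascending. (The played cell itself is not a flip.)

Answer: (3,2) (4,2)

Derivation:
Dir NW: first cell '.' (not opp) -> no flip
Dir N: first cell '.' (not opp) -> no flip
Dir NE: opp run (3,2) capped by B -> flip
Dir W: first cell '.' (not opp) -> no flip
Dir E: opp run (4,2) capped by B -> flip
Dir SW: first cell '.' (not opp) -> no flip
Dir S: first cell '.' (not opp) -> no flip
Dir SE: first cell '.' (not opp) -> no flip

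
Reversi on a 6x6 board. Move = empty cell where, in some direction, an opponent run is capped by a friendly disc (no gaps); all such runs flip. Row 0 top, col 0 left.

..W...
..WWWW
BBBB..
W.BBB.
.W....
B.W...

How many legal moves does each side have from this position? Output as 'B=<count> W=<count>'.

Answer: B=5 W=5

Derivation:
-- B to move --
(0,1): flips 1 -> legal
(0,3): flips 2 -> legal
(0,4): flips 1 -> legal
(0,5): flips 1 -> legal
(1,1): no bracket -> illegal
(2,4): no bracket -> illegal
(2,5): no bracket -> illegal
(3,1): no bracket -> illegal
(4,0): flips 1 -> legal
(4,2): no bracket -> illegal
(4,3): no bracket -> illegal
(5,1): no bracket -> illegal
(5,3): no bracket -> illegal
B mobility = 5
-- W to move --
(1,0): flips 1 -> legal
(1,1): no bracket -> illegal
(2,4): no bracket -> illegal
(2,5): no bracket -> illegal
(3,1): flips 1 -> legal
(3,5): no bracket -> illegal
(4,0): no bracket -> illegal
(4,2): flips 2 -> legal
(4,3): flips 2 -> legal
(4,4): no bracket -> illegal
(4,5): flips 2 -> legal
(5,1): no bracket -> illegal
W mobility = 5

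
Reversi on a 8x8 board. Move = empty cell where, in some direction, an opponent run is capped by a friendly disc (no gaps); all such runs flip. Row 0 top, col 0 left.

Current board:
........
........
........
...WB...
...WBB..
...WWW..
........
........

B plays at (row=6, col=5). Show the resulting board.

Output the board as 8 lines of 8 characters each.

Place B at (6,5); scan 8 dirs for brackets.
Dir NW: opp run (5,4) (4,3), next='.' -> no flip
Dir N: opp run (5,5) capped by B -> flip
Dir NE: first cell '.' (not opp) -> no flip
Dir W: first cell '.' (not opp) -> no flip
Dir E: first cell '.' (not opp) -> no flip
Dir SW: first cell '.' (not opp) -> no flip
Dir S: first cell '.' (not opp) -> no flip
Dir SE: first cell '.' (not opp) -> no flip
All flips: (5,5)

Answer: ........
........
........
...WB...
...WBB..
...WWB..
.....B..
........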